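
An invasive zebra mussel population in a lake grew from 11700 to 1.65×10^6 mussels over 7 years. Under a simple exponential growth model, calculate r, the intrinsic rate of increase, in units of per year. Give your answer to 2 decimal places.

0.71 per year

From N(t) = N₀·e^(rt): e^(r·7) = 1.65×10^6/11700 = 141.03.
r·7 = ln(141.03) = 4.9489, so r = 4.9489/7 = 0.70699.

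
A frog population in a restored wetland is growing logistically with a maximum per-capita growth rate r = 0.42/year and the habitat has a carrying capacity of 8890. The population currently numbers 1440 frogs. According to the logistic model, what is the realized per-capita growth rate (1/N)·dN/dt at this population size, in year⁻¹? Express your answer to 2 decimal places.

(1/N)·dN/dt = r(1 − N/K) = 0.42 × (1 − 1440/8890).
= 0.42 × 0.83802 = 0.35197.

0.35 per year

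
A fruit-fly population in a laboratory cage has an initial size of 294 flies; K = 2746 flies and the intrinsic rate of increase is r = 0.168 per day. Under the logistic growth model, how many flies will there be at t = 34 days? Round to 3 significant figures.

2670 flies

A = (K − N₀)/N₀ = (2746 − 294)/294 = 8.3401.
N(t) = K/(1 + A·e^(−rt)) = 2746/(1 + 8.3401×e^(−0.168×34)).
e^(−5.712) = 0.0033061; denominator = 1 + 8.3401×0.0033061 = 1.0276.
N = 2746/1.0276 = 2672.32.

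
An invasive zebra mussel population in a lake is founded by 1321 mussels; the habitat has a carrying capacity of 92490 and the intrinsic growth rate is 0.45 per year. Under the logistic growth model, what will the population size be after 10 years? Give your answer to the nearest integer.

A = (K − N₀)/N₀ = (92490 − 1321)/1321 = 69.015.
N(t) = K/(1 + A·e^(−rt)) = 92490/(1 + 69.015×e^(−0.45×10)).
e^(−4.5) = 0.011109; denominator = 1 + 69.015×0.011109 = 1.7667.
N = 92490/1.7667 = 52352.2.

52352 mussels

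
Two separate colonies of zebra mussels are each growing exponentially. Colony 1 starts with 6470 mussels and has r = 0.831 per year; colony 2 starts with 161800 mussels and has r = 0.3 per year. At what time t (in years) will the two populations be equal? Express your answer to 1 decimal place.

Set 6470·e^(0.831t) = 161800·e^(0.3t).
e^((0.831 − 0.3)t) = 161800/6470 → e^(0.531·t) = 25.008.
0.531·t = ln(25.008) = 3.2192, so t = 3.2192/0.531 = 6.0625.

6.1 years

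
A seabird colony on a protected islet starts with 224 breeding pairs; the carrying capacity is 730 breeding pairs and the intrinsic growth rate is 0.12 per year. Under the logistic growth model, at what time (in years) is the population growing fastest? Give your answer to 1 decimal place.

Logistic growth is fastest at N = K/2 = 365.
A = (K − N₀)/N₀ = 2.2589. Set K/(1 + A·e^(−rt)) = K/2 → A·e^(−rt) = 1.
e^(−0.12t) = 1/2.2589 = 0.442688, so t = ln(2.2589)/0.12 = 0.81489/0.12 = 6.7908.

6.8 years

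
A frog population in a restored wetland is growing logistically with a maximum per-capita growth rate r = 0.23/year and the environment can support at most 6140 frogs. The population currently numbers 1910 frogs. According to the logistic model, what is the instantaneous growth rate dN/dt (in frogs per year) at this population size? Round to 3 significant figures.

303 frogs per year

dN/dt = rN(1 − N/K) = 0.23 × 1910 × (1 − 1910/6140).
1 − 1910/6140 = 0.68893; dN/dt = 0.23 × 1910 × 0.68893 = 302.64.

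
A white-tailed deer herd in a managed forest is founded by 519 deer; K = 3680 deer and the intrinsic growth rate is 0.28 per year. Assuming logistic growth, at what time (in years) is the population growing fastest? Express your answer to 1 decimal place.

6.5 years

Logistic growth is fastest at N = K/2 = 1840.
A = (K − N₀)/N₀ = 6.0906. Set K/(1 + A·e^(−rt)) = K/2 → A·e^(−rt) = 1.
e^(−0.28t) = 1/6.0906 = 0.164189, so t = ln(6.0906)/0.28 = 1.8067/0.28 = 6.4526.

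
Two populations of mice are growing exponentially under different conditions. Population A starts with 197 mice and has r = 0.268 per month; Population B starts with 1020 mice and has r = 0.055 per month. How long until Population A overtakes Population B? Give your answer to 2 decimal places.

Set 197·e^(0.268t) = 1020·e^(0.055t).
e^((0.268 − 0.055)t) = 1020/197 → e^(0.213·t) = 5.1777.
0.213·t = ln(5.1777) = 1.6444, so t = 1.6444/0.213 = 7.72.

7.72 months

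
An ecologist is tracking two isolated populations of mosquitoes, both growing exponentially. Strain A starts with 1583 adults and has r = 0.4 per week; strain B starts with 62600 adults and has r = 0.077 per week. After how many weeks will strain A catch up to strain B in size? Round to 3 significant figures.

Set 1583·e^(0.4t) = 62600·e^(0.077t).
e^((0.4 − 0.077)t) = 62600/1583 → e^(0.323·t) = 39.545.
0.323·t = ln(39.545) = 3.6774, so t = 3.6774/0.323 = 11.385.

11.4 weeks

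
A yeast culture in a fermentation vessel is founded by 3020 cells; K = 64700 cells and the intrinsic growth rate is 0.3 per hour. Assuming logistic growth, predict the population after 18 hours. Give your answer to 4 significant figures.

A = (K − N₀)/N₀ = (64700 − 3020)/3020 = 20.424.
N(t) = K/(1 + A·e^(−rt)) = 64700/(1 + 20.424×e^(−0.3×18)).
e^(−5.4) = 0.0045166; denominator = 1 + 20.424×0.0045166 = 1.0922.
N = 64700/1.0922 = 59235.7.

59240 cells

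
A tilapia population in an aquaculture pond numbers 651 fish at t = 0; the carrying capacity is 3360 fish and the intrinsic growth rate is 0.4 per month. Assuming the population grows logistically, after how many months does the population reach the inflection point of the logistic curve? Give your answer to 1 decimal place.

Logistic growth is fastest at N = K/2 = 1680.
A = (K − N₀)/N₀ = 4.1613. Set K/(1 + A·e^(−rt)) = K/2 → A·e^(−rt) = 1.
e^(−0.4t) = 1/4.1613 = 0.24031, so t = ln(4.1613)/0.4 = 1.4258/0.4 = 3.5646.

3.6 months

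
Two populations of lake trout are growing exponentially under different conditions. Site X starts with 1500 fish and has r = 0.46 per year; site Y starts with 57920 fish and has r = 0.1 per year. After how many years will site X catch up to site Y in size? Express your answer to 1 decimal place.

10.1 years

Set 1500·e^(0.46t) = 57920·e^(0.1t).
e^((0.46 − 0.1)t) = 57920/1500 → e^(0.36·t) = 38.613.
0.36·t = ln(38.613) = 3.6536, so t = 3.6536/0.36 = 10.149.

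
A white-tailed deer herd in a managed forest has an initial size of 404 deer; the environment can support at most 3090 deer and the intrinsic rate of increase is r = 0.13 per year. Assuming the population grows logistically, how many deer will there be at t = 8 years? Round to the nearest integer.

A = (K − N₀)/N₀ = (3090 − 404)/404 = 6.6485.
N(t) = K/(1 + A·e^(−rt)) = 3090/(1 + 6.6485×e^(−0.13×8)).
e^(−1.04) = 0.35345; denominator = 1 + 6.6485×0.35345 = 3.3499.
N = 3090/3.3499 = 922.402.

922 deer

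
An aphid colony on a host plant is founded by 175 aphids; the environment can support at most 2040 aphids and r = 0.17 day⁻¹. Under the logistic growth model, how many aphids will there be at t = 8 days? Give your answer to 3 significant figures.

A = (K − N₀)/N₀ = (2040 − 175)/175 = 10.657.
N(t) = K/(1 + A·e^(−rt)) = 2040/(1 + 10.657×e^(−0.17×8)).
e^(−1.36) = 0.25666; denominator = 1 + 10.657×0.25666 = 3.7353.
N = 2040/3.7353 = 546.145.

546 aphids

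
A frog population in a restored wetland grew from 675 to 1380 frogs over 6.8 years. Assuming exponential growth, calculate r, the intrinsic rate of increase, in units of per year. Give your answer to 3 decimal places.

From N(t) = N₀·e^(rt): e^(r·6.8) = 1380/675 = 2.0444.
r·6.8 = ln(2.0444) = 0.71513, so r = 0.71513/6.8 = 0.10517.

0.105 per year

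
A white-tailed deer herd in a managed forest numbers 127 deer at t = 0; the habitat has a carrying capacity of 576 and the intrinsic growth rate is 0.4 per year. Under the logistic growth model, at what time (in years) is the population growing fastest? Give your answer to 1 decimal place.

3.2 years

Logistic growth is fastest at N = K/2 = 288.
A = (K − N₀)/N₀ = 3.5354. Set K/(1 + A·e^(−rt)) = K/2 → A·e^(−rt) = 1.
e^(−0.4t) = 1/3.5354 = 0.282851, so t = ln(3.5354)/0.4 = 1.2628/0.4 = 3.1571.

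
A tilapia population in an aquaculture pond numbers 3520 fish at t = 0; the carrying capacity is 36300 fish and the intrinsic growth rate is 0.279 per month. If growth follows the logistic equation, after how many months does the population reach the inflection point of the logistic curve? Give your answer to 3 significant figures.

Logistic growth is fastest at N = K/2 = 18150.
A = (K − N₀)/N₀ = 9.3125. Set K/(1 + A·e^(−rt)) = K/2 → A·e^(−rt) = 1.
e^(−0.279t) = 1/9.3125 = 0.107383, so t = ln(9.3125)/0.279 = 2.2314/0.279 = 7.9977.

8.00 months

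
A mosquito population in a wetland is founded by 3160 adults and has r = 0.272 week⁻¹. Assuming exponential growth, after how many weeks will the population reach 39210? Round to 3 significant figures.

9.26 weeks

Set N₀·e^(rt) = 39210: e^(0.272·t) = 39210/3160 = 12.408.
0.272·t = ln(12.408) = 2.5184, so t = 2.5184/0.272 = 9.2587.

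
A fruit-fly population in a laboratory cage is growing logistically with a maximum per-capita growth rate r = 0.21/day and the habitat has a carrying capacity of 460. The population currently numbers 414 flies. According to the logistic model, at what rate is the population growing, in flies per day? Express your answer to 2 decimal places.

8.69 flies per day

dN/dt = rN(1 − N/K) = 0.21 × 414 × (1 − 414/460).
1 − 414/460 = 0.1; dN/dt = 0.21 × 414 × 0.1 = 8.694.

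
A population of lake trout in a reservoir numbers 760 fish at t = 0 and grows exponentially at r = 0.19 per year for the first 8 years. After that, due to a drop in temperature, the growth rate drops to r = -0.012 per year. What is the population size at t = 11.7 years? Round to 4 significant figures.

Phase 1: N(8) = 760·e^(0.19×8) = 760·e^1.52 = 3474.89.
Phase 2 runs for 11.7 − 8 = 3.7 years at r = -0.012.
N(11.7) = 3474.89·e^(-0.012×3.7) = 3474.89·e^-0.0444 = 3323.98.

3324 fish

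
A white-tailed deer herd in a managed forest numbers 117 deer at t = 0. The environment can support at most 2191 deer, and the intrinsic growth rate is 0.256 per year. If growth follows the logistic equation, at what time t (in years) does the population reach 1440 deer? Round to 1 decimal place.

A = (K − N₀)/N₀ = (2191 − 117)/117 = 17.726.
Solve 2191/(1 + 17.726·e^(−0.256t)) = 1440: 1 + 17.726·e^(−0.256t) = 1.5215, so e^(−0.256t) = 0.0294208.
−0.256·t = ln(0.0294208) = -3.5261, so t = 3.5261/0.256 = 13.774.

13.8 years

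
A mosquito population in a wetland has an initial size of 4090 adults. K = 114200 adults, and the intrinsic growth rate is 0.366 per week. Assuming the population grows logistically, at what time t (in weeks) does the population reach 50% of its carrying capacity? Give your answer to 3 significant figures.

9.00 weeks

A = (K − N₀)/N₀ = (114200 − 4090)/4090 = 26.922.
Solve 114200/(1 + 26.922·e^(−0.366t)) = 57100: 1 + 26.922·e^(−0.366t) = 2, so e^(−0.366t) = 0.0371447.
−0.366·t = ln(0.0371447) = -3.2929, so t = 3.2929/0.366 = 8.9971.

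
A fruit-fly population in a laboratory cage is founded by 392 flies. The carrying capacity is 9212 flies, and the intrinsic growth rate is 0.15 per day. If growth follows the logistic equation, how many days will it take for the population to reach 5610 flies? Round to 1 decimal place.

A = (K − N₀)/N₀ = (9212 − 392)/392 = 22.5.
Solve 9212/(1 + 22.5·e^(−0.15t)) = 5610: 1 + 22.5·e^(−0.15t) = 1.6421, so e^(−0.15t) = 0.0285363.
−0.15·t = ln(0.0285363) = -3.5566, so t = 3.5566/0.15 = 23.711.

23.7 days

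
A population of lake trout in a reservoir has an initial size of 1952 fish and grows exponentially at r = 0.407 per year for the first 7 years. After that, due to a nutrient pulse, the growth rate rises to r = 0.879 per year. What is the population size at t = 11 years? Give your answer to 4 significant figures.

Phase 1: N(7) = 1952·e^(0.407×7) = 1952·e^2.849 = 33712.
Phase 2 runs for 11 − 7 = 4 years at r = 0.879.
N(11) = 33712·e^(0.879×4) = 33712·e^3.516 = 1.134395×10^6.

1134000 fish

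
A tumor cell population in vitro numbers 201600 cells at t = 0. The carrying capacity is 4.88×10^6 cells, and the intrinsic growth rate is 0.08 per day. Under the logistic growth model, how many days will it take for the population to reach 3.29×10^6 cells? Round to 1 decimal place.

A = (K − N₀)/N₀ = (4.88×10^6 − 201600)/201600 = 23.206.
Solve 4.88×10^6/(1 + 23.206·e^(−0.08t)) = 3.29×10^6: 1 + 23.206·e^(−0.08t) = 1.4833, so e^(−0.08t) = 0.0208255.
−0.08·t = ln(0.0208255) = -3.8716, so t = 3.8716/0.08 = 48.395.

48.4 days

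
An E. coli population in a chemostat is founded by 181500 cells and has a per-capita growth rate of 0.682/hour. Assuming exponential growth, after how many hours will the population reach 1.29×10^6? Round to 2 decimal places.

2.88 hours

Set N₀·e^(rt) = 1.29×10^6: e^(0.682·t) = 1.29×10^6/181500 = 7.1074.
0.682·t = ln(7.1074) = 1.9611, so t = 1.9611/0.682 = 2.8756.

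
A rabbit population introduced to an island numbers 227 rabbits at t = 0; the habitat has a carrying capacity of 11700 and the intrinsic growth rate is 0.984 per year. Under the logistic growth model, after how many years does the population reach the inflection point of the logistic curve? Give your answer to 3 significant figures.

3.99 years

Logistic growth is fastest at N = K/2 = 5850.
A = (K − N₀)/N₀ = 50.542. Set K/(1 + A·e^(−rt)) = K/2 → A·e^(−rt) = 1.
e^(−0.984t) = 1/50.542 = 0.0197856, so t = ln(50.542)/0.984 = 3.9228/0.984 = 3.9866.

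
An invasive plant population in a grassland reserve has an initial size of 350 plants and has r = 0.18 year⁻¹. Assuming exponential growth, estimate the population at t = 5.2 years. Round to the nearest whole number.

892 plants

N(t) = N₀·e^(rt) = 350 × e^(0.18×5.2) = 350 × e^0.936.
e^0.936 ≈ 2.5498, so N ≈ 350 × 2.5498 = 892.417.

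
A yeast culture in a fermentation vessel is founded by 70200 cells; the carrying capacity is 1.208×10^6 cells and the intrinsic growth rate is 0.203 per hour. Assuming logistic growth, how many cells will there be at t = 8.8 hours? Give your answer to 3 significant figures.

325000 cells

A = (K − N₀)/N₀ = (1.208×10^6 − 70200)/70200 = 16.208.
N(t) = K/(1 + A·e^(−rt)) = 1.208×10^6/(1 + 16.208×e^(−0.203×8.8)).
e^(−1.786) = 0.16756; denominator = 1 + 16.208×0.16756 = 3.7158.
N = 1.208×10^6/3.7158 = 325094.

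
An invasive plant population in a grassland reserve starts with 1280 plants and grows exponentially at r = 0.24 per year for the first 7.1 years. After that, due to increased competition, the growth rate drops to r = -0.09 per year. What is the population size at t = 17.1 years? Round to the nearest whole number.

2860 plants

Phase 1: N(7.1) = 1280·e^(0.24×7.1) = 1280·e^1.704 = 7034.74.
Phase 2 runs for 17.1 − 7.1 = 10 years at r = -0.09.
N(17.1) = 7034.74·e^(-0.09×10) = 7034.74·e^-0.9 = 2860.11.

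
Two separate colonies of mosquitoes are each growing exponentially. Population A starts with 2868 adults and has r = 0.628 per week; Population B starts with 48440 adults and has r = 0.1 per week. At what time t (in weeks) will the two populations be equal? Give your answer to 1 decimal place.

5.4 weeks

Set 2868·e^(0.628t) = 48440·e^(0.1t).
e^((0.628 − 0.1)t) = 48440/2868 → e^(0.528·t) = 16.89.
0.528·t = ln(16.89) = 2.8267, so t = 2.8267/0.528 = 5.3536.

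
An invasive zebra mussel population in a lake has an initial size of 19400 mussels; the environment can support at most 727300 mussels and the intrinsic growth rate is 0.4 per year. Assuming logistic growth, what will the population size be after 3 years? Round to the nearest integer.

60656 mussels

A = (K − N₀)/N₀ = (727300 − 19400)/19400 = 36.49.
N(t) = K/(1 + A·e^(−rt)) = 727300/(1 + 36.49×e^(−0.4×3)).
e^(−1.2) = 0.30119; denominator = 1 + 36.49×0.30119 = 11.99.
N = 727300/11.99 = 60656.4.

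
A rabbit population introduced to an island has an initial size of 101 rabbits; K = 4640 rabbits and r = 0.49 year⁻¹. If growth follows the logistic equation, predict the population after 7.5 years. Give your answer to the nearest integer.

2169 rabbits

A = (K − N₀)/N₀ = (4640 − 101)/101 = 44.941.
N(t) = K/(1 + A·e^(−rt)) = 4640/(1 + 44.941×e^(−0.49×7.5)).
e^(−3.675) = 0.025349; denominator = 1 + 44.941×0.025349 = 2.1392.
N = 4640/2.1392 = 2169.02.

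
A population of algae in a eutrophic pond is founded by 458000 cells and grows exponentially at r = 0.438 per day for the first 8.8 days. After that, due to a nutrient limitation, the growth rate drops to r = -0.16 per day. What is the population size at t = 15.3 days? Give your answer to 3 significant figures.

7640000 cells

Phase 1: N(8.8) = 458000·e^(0.438×8.8) = 458000·e^3.854 = 2.161773×10^7.
Phase 2 runs for 15.3 − 8.8 = 6.5 days at r = -0.16.
N(15.3) = 2.161773×10^7·e^(-0.16×6.5) = 2.161773×10^7·e^-1.04 = 7.640889×10^6.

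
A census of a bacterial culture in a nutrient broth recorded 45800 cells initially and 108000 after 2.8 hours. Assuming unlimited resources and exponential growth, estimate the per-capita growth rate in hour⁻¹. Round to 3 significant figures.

From N(t) = N₀·e^(rt): e^(r·2.8) = 108000/45800 = 2.3581.
r·2.8 = ln(2.3581) = 0.85785, so r = 0.85785/2.8 = 0.30637.

0.306 per hour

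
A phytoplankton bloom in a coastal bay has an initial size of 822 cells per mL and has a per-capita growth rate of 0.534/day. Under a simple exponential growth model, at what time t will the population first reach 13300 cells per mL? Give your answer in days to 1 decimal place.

Set N₀·e^(rt) = 13300: e^(0.534·t) = 13300/822 = 16.18.
0.534·t = ln(16.18) = 2.7838, so t = 2.7838/0.534 = 5.2131.

5.2 days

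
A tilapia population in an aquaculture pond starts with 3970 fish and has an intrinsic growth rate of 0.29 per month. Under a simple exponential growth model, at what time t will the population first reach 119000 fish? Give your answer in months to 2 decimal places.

11.73 months

Set N₀·e^(rt) = 119000: e^(0.29·t) = 119000/3970 = 29.975.
0.29·t = ln(29.975) = 3.4004, so t = 3.4004/0.29 = 11.725.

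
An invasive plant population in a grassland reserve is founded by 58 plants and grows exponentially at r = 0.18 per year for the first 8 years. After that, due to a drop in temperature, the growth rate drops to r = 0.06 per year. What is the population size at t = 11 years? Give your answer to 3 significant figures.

293 plants

Phase 1: N(8) = 58·e^(0.18×8) = 58·e^1.44 = 244.8.
Phase 2 runs for 11 − 8 = 3 years at r = 0.06.
N(11) = 244.8·e^(0.06×3) = 244.8·e^0.18 = 293.079.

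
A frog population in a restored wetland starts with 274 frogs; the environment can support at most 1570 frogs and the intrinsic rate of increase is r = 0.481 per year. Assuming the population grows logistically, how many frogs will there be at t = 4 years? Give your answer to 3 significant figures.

929 frogs

A = (K − N₀)/N₀ = (1570 − 274)/274 = 4.7299.
N(t) = K/(1 + A·e^(−rt)) = 1570/(1 + 4.7299×e^(−0.481×4)).
e^(−1.924) = 0.14602; denominator = 1 + 4.7299×0.14602 = 1.6907.
N = 1570/1.6907 = 928.625.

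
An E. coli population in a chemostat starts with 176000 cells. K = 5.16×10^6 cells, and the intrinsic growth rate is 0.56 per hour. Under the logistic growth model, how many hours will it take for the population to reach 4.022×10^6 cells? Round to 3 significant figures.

A = (K − N₀)/N₀ = (5.16×10^6 − 176000)/176000 = 28.318.
Solve 5.16×10^6/(1 + 28.318·e^(−0.56t)) = 4.022×10^6: 1 + 28.318·e^(−0.56t) = 1.2829, so e^(−0.56t) = 0.0099916.
−0.56·t = ln(0.0099916) = -4.606, so t = 4.606/0.56 = 8.225.

8.23 hours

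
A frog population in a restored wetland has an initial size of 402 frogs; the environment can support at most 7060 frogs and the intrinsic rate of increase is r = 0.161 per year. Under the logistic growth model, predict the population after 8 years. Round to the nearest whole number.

A = (K − N₀)/N₀ = (7060 − 402)/402 = 16.562.
N(t) = K/(1 + A·e^(−rt)) = 7060/(1 + 16.562×e^(−0.161×8)).
e^(−1.288) = 0.27582; denominator = 1 + 16.562×0.27582 = 5.5682.
N = 7060/5.5682 = 1267.91.

1268 frogs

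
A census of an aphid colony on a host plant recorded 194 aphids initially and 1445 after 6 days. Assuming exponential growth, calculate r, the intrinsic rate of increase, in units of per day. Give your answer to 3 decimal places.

From N(t) = N₀·e^(rt): e^(r·6) = 1445/194 = 7.4485.
r·6 = ln(7.4485) = 2.008, so r = 2.008/6 = 0.33467.

0.335 per day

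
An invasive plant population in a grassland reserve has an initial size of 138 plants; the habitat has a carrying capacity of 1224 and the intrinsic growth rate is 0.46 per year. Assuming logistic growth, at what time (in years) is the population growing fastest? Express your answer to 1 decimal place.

Logistic growth is fastest at N = K/2 = 612.
A = (K − N₀)/N₀ = 7.8696. Set K/(1 + A·e^(−rt)) = K/2 → A·e^(−rt) = 1.
e^(−0.46t) = 1/7.8696 = 0.127072, so t = ln(7.8696)/0.46 = 2.063/0.46 = 4.4848.

4.5 years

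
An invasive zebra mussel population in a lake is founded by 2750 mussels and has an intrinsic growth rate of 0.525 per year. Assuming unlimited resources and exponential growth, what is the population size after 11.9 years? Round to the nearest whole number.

1420978 mussels

N(t) = N₀·e^(rt) = 2750 × e^(0.525×11.9) = 2750 × e^6.248.
e^6.248 ≈ 516.72, so N ≈ 2750 × 516.72 = 1.420978×10^6.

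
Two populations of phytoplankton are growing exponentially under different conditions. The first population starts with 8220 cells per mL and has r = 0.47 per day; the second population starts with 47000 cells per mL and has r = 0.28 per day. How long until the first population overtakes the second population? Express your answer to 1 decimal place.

9.2 days

Set 8220·e^(0.47t) = 47000·e^(0.28t).
e^((0.47 − 0.28)t) = 47000/8220 → e^(0.19·t) = 5.7178.
0.19·t = ln(5.7178) = 1.7436, so t = 1.7436/0.19 = 9.1767.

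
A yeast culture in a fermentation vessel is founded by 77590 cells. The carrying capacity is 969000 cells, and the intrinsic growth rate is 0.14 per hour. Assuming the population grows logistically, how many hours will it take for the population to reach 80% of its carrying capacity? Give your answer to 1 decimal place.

27.3 hours

A = (K − N₀)/N₀ = (969000 − 77590)/77590 = 11.489.
Solve 969000/(1 + 11.489·e^(−0.14t)) = 775200: 1 + 11.489·e^(−0.14t) = 1.25, so e^(−0.14t) = 0.0217605.
−0.14·t = ln(0.0217605) = -3.8277, so t = 3.8277/0.14 = 27.34.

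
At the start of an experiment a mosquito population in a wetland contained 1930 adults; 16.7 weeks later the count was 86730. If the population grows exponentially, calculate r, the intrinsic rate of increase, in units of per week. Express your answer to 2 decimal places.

0.23 per week

From N(t) = N₀·e^(rt): e^(r·16.7) = 86730/1930 = 44.938.
r·16.7 = ln(44.938) = 3.8053, so r = 3.8053/16.7 = 0.22786.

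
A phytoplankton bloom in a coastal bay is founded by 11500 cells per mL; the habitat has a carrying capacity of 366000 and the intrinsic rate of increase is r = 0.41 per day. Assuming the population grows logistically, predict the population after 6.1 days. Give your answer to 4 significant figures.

A = (K − N₀)/N₀ = (366000 − 11500)/11500 = 30.826.
N(t) = K/(1 + A·e^(−rt)) = 366000/(1 + 30.826×e^(−0.41×6.1)).
e^(−2.501) = 0.082003; denominator = 1 + 30.826×0.082003 = 3.5278.
N = 366000/3.5278 = 103746.

103700 cells per mL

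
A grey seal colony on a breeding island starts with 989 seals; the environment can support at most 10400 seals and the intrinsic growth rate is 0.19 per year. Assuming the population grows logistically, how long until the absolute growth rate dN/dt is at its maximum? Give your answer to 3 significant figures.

11.9 years

Logistic growth is fastest at N = K/2 = 5200.
A = (K − N₀)/N₀ = 9.5157. Set K/(1 + A·e^(−rt)) = K/2 → A·e^(−rt) = 1.
e^(−0.19t) = 1/9.5157 = 0.10509, so t = ln(9.5157)/0.19 = 2.2529/0.19 = 11.858.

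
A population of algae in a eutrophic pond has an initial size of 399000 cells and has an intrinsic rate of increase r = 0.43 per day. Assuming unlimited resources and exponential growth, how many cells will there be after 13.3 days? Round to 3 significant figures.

N(t) = N₀·e^(rt) = 399000 × e^(0.43×13.3) = 399000 × e^5.719.
e^5.719 ≈ 304.6, so N ≈ 399000 × 304.6 = 1.215355×10^8.

122000000 cells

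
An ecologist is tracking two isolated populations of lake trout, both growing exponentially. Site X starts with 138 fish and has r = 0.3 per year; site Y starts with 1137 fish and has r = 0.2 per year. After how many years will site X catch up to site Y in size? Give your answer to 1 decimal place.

21.1 years

Set 138·e^(0.3t) = 1137·e^(0.2t).
e^((0.3 − 0.2)t) = 1137/138 → e^(0.1·t) = 8.2391.
0.1·t = ln(8.2391) = 2.1089, so t = 2.1089/0.1 = 21.089.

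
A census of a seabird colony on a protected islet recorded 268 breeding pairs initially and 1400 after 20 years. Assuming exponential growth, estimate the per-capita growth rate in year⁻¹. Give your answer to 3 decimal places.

From N(t) = N₀·e^(rt): e^(r·20) = 1400/268 = 5.2239.
r·20 = ln(5.2239) = 1.6532, so r = 1.6532/20 = 0.082662.

0.083 per year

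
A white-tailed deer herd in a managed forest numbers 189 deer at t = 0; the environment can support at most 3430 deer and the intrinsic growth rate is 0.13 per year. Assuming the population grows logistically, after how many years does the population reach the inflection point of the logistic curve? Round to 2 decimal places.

21.86 years

Logistic growth is fastest at N = K/2 = 1715.
A = (K − N₀)/N₀ = 17.148. Set K/(1 + A·e^(−rt)) = K/2 → A·e^(−rt) = 1.
e^(−0.13t) = 1/17.148 = 0.0583153, so t = ln(17.148)/0.13 = 2.8419/0.13 = 21.861.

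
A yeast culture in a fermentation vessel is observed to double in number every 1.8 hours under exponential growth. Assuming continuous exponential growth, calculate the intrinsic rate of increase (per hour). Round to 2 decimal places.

0.39 per hour

r = ln(2)/t_d = 0.6931/1.8 = 0.38508.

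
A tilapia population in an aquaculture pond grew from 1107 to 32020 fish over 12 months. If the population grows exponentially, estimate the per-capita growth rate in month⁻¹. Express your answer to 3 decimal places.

0.280 per month

From N(t) = N₀·e^(rt): e^(r·12) = 32020/1107 = 28.925.
r·12 = ln(28.925) = 3.3647, so r = 3.3647/12 = 0.28039.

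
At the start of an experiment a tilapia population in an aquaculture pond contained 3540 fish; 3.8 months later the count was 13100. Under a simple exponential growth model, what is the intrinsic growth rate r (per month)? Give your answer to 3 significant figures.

From N(t) = N₀·e^(rt): e^(r·3.8) = 13100/3540 = 3.7006.
r·3.8 = ln(3.7006) = 1.3085, so r = 1.3085/3.8 = 0.34434.

0.344 per month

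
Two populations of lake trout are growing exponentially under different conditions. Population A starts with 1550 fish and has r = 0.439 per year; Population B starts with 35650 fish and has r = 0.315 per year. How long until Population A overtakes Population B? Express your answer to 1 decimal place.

Set 1550·e^(0.439t) = 35650·e^(0.315t).
e^((0.439 − 0.315)t) = 35650/1550 → e^(0.124·t) = 23.
0.124·t = ln(23) = 3.1355, so t = 3.1355/0.124 = 25.286.

25.3 years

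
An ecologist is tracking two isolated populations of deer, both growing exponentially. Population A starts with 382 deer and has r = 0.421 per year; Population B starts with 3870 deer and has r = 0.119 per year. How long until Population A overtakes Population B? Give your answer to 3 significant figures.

7.67 years

Set 382·e^(0.421t) = 3870·e^(0.119t).
e^((0.421 − 0.119)t) = 3870/382 → e^(0.302·t) = 10.131.
0.302·t = ln(10.131) = 2.3156, so t = 2.3156/0.302 = 7.6675.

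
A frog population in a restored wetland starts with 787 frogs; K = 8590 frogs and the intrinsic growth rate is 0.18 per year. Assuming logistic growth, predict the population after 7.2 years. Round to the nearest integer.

2314 frogs

A = (K − N₀)/N₀ = (8590 − 787)/787 = 9.9149.
N(t) = K/(1 + A·e^(−rt)) = 8590/(1 + 9.9149×e^(−0.18×7.2)).
e^(−1.296) = 0.27362; denominator = 1 + 9.9149×0.27362 = 3.7129.
N = 8590/3.7129 = 2313.53.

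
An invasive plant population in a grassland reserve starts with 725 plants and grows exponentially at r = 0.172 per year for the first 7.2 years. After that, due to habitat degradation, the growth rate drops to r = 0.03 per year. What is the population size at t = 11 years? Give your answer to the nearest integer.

2803 plants

Phase 1: N(7.2) = 725·e^(0.172×7.2) = 725·e^1.238 = 2501.31.
Phase 2 runs for 11 − 7.2 = 3.8 years at r = 0.03.
N(11) = 2501.31·e^(0.03×3.8) = 2501.31·e^0.114 = 2803.35.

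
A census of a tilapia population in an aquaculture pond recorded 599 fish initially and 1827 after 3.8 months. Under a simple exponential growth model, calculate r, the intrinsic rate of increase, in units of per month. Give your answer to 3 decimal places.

From N(t) = N₀·e^(rt): e^(r·3.8) = 1827/599 = 3.0501.
r·3.8 = ln(3.0501) = 1.1152, so r = 1.1152/3.8 = 0.29347.

0.293 per month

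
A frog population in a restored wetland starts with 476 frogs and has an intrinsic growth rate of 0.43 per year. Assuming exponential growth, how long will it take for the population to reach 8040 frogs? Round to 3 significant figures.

6.57 years

Set N₀·e^(rt) = 8040: e^(0.43·t) = 8040/476 = 16.891.
0.43·t = ln(16.891) = 2.8268, so t = 2.8268/0.43 = 6.5739.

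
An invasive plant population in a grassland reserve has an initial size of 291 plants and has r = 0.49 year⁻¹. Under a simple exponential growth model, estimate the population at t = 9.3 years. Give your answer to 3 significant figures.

27700 plants

N(t) = N₀·e^(rt) = 291 × e^(0.49×9.3) = 291 × e^4.557.
e^4.557 ≈ 95.297, so N ≈ 291 × 95.297 = 27731.5.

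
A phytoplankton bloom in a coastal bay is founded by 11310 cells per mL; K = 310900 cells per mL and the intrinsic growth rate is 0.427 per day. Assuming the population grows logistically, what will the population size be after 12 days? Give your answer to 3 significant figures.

269000 cells per mL

A = (K − N₀)/N₀ = (310900 − 11310)/11310 = 26.489.
N(t) = K/(1 + A·e^(−rt)) = 310900/(1 + 26.489×e^(−0.427×12)).
e^(−5.124) = 0.0059522; denominator = 1 + 26.489×0.0059522 = 1.1577.
N = 310900/1.1577 = 268557.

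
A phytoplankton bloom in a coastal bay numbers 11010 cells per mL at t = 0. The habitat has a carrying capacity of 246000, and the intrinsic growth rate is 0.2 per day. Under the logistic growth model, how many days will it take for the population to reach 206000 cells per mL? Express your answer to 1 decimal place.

A = (K − N₀)/N₀ = (246000 − 11010)/11010 = 21.343.
Solve 246000/(1 + 21.343·e^(−0.2t)) = 206000: 1 + 21.343·e^(−0.2t) = 1.1942, so e^(−0.2t) = 0.00909768.
−0.2·t = ln(0.00909768) = -4.6997, so t = 4.6997/0.2 = 23.499.

23.5 days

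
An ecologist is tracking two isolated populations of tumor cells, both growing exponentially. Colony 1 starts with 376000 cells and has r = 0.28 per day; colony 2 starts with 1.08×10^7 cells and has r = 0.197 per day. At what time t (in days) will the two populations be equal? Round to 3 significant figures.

40.5 days

Set 376000·e^(0.28t) = 1.08×10^7·e^(0.197t).
e^((0.28 − 0.197)t) = 1.08×10^7/376000 → e^(0.083·t) = 28.723.
0.083·t = ln(28.723) = 3.3577, so t = 3.3577/0.083 = 40.454.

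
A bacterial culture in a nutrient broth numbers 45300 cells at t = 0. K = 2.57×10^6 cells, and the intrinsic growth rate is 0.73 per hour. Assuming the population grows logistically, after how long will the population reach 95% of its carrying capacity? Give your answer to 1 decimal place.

9.5 hours

A = (K − N₀)/N₀ = (2.57×10^6 − 45300)/45300 = 55.733.
Solve 2.57×10^6/(1 + 55.733·e^(−0.73t)) = 2.4415×10^6: 1 + 55.733·e^(−0.73t) = 1.0526, so e^(−0.73t) = 0.000944354.
−0.73·t = ln(0.000944354) = -6.965, so t = 6.965/0.73 = 9.5411.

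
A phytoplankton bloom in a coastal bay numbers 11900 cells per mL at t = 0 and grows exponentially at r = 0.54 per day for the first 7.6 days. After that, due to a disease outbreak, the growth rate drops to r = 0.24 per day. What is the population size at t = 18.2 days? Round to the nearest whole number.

Phase 1: N(7.6) = 11900·e^(0.54×7.6) = 11900·e^4.104 = 720927.
Phase 2 runs for 18.2 − 7.6 = 10.6 days at r = 0.24.
N(18.2) = 720927·e^(0.24×10.6) = 720927·e^2.544 = 9.17776×10^6.

9177760 cells per mL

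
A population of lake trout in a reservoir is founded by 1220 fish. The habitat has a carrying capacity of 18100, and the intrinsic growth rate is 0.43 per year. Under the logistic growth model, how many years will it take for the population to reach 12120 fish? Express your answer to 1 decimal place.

A = (K − N₀)/N₀ = (18100 − 1220)/1220 = 13.836.
Solve 18100/(1 + 13.836·e^(−0.43t)) = 12120: 1 + 13.836·e^(−0.43t) = 1.4934, so e^(−0.43t) = 0.0356604.
−0.43·t = ln(0.0356604) = -3.3337, so t = 3.3337/0.43 = 7.7528.

7.8 years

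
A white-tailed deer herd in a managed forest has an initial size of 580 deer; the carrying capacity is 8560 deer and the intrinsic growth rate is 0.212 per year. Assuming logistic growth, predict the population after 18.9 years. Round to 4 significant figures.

6846 deer

A = (K − N₀)/N₀ = (8560 − 580)/580 = 13.759.
N(t) = K/(1 + A·e^(−rt)) = 8560/(1 + 13.759×e^(−0.212×18.9)).
e^(−4.007) = 0.018192; denominator = 1 + 13.759×0.018192 = 1.2503.
N = 8560/1.2503 = 6846.41.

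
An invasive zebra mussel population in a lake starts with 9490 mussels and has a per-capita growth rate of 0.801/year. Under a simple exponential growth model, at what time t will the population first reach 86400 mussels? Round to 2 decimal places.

2.76 years

Set N₀·e^(rt) = 86400: e^(0.801·t) = 86400/9490 = 9.1043.
0.801·t = ln(9.1043) = 2.2087, so t = 2.2087/0.801 = 2.7575.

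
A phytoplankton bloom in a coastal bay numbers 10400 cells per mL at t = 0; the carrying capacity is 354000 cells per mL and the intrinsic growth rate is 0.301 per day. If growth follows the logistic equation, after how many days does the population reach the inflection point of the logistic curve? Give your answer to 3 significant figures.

Logistic growth is fastest at N = K/2 = 177000.
A = (K − N₀)/N₀ = 33.038. Set K/(1 + A·e^(−rt)) = K/2 → A·e^(−rt) = 1.
e^(−0.301t) = 1/33.038 = 0.0302678, so t = ln(33.038)/0.301 = 3.4977/0.301 = 11.62.

11.6 days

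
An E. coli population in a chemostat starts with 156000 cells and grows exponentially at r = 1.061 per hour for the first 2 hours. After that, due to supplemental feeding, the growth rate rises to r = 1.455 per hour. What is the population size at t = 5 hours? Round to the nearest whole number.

Phase 1: N(2) = 156000·e^(1.061×2) = 156000·e^2.122 = 1.302259×10^6.
Phase 2 runs for 5 − 2 = 3 hours at r = 1.455.
N(5) = 1.302259×10^6·e^(1.455×3) = 1.302259×10^6·e^4.365 = 1.024219×10^8.

102421918 cells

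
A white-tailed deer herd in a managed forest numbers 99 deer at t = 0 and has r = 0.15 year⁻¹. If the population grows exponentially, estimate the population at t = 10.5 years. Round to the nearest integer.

478 deer

N(t) = N₀·e^(rt) = 99 × e^(0.15×10.5) = 99 × e^1.575.
e^1.575 ≈ 4.8307, so N ≈ 99 × 4.8307 = 478.243.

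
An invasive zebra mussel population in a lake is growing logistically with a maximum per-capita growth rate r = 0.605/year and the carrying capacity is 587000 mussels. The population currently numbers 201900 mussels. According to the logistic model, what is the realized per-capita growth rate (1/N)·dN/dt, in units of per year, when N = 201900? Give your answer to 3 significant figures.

(1/N)·dN/dt = r(1 − N/K) = 0.605 × (1 − 201900/587000).
= 0.605 × 0.65605 = 0.39691.

0.397 per year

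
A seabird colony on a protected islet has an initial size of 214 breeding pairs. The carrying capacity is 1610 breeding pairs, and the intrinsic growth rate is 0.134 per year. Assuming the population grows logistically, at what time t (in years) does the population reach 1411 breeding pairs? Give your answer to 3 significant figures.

28.6 years

A = (K − N₀)/N₀ = (1610 − 214)/214 = 6.5234.
Solve 1610/(1 + 6.5234·e^(−0.134t)) = 1411: 1 + 6.5234·e^(−0.134t) = 1.141, so e^(−0.134t) = 0.0216199.
−0.134·t = ln(0.0216199) = -3.8341, so t = 3.8341/0.134 = 28.613.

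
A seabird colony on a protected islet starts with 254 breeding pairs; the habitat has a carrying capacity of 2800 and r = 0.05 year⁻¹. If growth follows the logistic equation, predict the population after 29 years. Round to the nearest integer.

A = (K − N₀)/N₀ = (2800 − 254)/254 = 10.024.
N(t) = K/(1 + A·e^(−rt)) = 2800/(1 + 10.024×e^(−0.05×29)).
e^(−1.45) = 0.23457; denominator = 1 + 10.024×0.23457 = 3.3512.
N = 2800/3.3512 = 835.511.

836 breeding pairs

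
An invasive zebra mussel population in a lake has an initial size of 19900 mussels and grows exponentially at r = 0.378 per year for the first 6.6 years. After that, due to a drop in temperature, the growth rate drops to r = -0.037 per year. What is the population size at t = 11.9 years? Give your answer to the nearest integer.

198228 mussels

Phase 1: N(6.6) = 19900·e^(0.378×6.6) = 19900·e^2.495 = 241174.
Phase 2 runs for 11.9 − 6.6 = 5.3 years at r = -0.037.
N(11.9) = 241174·e^(-0.037×5.3) = 241174·e^-0.1961 = 198228.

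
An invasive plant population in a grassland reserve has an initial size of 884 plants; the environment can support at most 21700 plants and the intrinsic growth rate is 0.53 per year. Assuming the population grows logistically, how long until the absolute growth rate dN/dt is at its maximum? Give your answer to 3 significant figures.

Logistic growth is fastest at N = K/2 = 10850.
A = (K − N₀)/N₀ = 23.548. Set K/(1 + A·e^(−rt)) = K/2 → A·e^(−rt) = 1.
e^(−0.53t) = 1/23.548 = 0.0424673, so t = ln(23.548)/0.53 = 3.159/0.53 = 5.9604.

5.96 years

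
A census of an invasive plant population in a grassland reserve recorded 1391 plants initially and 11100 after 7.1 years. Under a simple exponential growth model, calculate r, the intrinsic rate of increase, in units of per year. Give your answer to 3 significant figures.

0.293 per year

From N(t) = N₀·e^(rt): e^(r·7.1) = 11100/1391 = 7.9799.
r·7.1 = ln(7.9799) = 2.0769, so r = 2.0769/7.1 = 0.29252.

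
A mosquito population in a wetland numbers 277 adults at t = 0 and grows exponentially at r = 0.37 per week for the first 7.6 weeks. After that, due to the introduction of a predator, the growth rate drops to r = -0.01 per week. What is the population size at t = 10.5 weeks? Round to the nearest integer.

4478 adults

Phase 1: N(7.6) = 277·e^(0.37×7.6) = 277·e^2.812 = 4610.16.
Phase 2 runs for 10.5 − 7.6 = 2.9 weeks at r = -0.01.
N(10.5) = 4610.16·e^(-0.01×2.9) = 4610.16·e^-0.029 = 4478.38.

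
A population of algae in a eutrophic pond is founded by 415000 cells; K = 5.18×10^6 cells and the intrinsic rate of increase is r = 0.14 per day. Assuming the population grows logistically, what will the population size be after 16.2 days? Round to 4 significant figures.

2367000 cells

A = (K − N₀)/N₀ = (5.18×10^6 − 415000)/415000 = 11.482.
N(t) = K/(1 + A·e^(−rt)) = 5.18×10^6/(1 + 11.482×e^(−0.14×16.2)).
e^(−2.268) = 0.10352; denominator = 1 + 11.482×0.10352 = 2.1886.
N = 5.18×10^6/2.1886 = 2.366812×10^6.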